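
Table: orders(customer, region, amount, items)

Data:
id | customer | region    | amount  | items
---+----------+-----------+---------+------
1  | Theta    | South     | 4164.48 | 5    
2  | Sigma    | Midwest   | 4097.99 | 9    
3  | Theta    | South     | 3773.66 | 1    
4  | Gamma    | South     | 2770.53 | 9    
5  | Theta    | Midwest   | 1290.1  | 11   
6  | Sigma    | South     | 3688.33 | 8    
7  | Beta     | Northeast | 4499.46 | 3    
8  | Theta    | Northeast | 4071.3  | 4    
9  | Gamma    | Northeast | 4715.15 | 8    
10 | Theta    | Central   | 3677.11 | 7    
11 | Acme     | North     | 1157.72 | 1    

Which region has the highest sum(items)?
SELECT region, SUM(items) as val
FROM orders
GROUP BY region
ORDER BY val DESC
LIMIT 1

Result: South with sum(items) = 23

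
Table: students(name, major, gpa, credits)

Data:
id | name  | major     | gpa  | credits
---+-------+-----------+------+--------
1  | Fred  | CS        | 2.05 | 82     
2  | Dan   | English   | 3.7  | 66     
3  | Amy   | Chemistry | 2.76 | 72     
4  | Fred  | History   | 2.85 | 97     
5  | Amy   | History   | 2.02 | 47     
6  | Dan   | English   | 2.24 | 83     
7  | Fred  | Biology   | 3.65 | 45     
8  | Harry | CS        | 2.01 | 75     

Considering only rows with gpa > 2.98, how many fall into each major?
SELECT major, COUNT(*)
FROM students
WHERE gpa > 2.98
GROUP BY major

Note: WHERE filters rows before grouping.

Result:
  Biology: 1
  English: 1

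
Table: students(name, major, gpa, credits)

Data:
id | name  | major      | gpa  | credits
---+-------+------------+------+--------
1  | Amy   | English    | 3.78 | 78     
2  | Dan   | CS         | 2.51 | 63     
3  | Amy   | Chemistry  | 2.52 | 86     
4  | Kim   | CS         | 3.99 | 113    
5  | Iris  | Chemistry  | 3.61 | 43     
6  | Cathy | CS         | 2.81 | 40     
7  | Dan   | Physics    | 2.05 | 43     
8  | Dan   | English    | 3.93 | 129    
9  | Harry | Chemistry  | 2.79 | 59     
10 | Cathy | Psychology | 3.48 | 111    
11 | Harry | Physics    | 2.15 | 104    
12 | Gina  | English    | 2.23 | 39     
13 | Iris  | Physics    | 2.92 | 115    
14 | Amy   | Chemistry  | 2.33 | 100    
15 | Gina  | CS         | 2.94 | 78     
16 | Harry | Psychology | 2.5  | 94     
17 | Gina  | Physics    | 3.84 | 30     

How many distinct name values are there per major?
SELECT major, COUNT(DISTINCT name)
FROM students
GROUP BY major

Result:
  CS: 4 distinct
  Chemistry: 3 distinct
  English: 3 distinct
  Physics: 4 distinct
  Psychology: 2 distinct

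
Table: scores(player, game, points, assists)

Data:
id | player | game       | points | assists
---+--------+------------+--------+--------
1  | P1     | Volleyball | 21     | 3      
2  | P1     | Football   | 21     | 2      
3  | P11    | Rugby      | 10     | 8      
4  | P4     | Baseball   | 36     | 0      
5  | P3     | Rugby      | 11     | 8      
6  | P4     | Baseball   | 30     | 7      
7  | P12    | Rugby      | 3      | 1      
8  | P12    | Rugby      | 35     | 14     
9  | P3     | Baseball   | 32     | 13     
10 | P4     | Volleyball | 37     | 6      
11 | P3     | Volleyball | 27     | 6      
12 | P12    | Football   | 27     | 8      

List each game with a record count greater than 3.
SELECT game, COUNT(*) as cnt
FROM scores
GROUP BY game
HAVING COUNT(*) > 3

Result:
  Rugby: 4

Note: HAVING filters groups after aggregation, WHERE filters rows before.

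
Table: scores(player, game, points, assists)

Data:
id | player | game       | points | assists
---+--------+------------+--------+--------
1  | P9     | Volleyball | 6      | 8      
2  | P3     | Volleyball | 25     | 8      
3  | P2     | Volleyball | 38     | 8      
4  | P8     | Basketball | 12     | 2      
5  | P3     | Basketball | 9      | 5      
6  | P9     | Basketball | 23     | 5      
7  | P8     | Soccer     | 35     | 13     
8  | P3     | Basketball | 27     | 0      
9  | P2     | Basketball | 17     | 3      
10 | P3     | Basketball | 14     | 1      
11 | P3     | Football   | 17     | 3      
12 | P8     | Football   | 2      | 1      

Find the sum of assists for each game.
SELECT game, SUM(assists) as result
FROM scores
GROUP BY game

Result:
  Basketball: 16
  Football: 4
  Soccer: 13
  Volleyball: 24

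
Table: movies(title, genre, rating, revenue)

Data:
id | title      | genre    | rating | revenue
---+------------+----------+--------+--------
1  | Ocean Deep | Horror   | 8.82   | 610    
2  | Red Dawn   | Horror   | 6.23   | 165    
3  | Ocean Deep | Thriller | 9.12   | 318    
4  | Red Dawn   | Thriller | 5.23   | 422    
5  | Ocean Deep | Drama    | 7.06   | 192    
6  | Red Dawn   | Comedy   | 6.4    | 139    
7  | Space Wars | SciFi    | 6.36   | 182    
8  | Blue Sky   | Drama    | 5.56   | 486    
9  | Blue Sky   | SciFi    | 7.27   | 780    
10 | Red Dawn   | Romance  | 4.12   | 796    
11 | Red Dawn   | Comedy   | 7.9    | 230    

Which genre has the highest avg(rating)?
SELECT genre, AVG(rating) as val
FROM movies
GROUP BY genre
ORDER BY val DESC
LIMIT 1

Result: Horror with avg(rating) = 7.53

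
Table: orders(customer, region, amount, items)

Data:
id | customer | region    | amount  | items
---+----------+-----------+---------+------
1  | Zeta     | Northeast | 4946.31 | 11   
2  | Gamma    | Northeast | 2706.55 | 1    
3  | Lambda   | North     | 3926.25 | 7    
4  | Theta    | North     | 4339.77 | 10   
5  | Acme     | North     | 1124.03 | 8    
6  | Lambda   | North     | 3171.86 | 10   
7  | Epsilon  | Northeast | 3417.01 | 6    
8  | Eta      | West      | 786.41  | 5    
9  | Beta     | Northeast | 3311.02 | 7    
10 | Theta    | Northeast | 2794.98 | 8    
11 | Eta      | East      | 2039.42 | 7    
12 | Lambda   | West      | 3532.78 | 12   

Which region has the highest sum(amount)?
SELECT region, SUM(amount) as val
FROM orders
GROUP BY region
ORDER BY val DESC
LIMIT 1

Result: Northeast with sum(amount) = 17175.87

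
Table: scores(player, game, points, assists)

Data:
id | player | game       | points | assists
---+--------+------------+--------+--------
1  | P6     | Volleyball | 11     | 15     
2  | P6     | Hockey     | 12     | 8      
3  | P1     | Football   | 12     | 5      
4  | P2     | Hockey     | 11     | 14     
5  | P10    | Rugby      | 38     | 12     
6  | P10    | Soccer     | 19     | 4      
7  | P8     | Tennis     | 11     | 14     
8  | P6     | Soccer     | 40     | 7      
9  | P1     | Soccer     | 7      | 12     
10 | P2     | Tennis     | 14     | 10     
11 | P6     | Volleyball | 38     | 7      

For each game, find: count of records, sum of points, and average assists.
SELECT game,
       COUNT(*) as cnt,
       SUM(points) as total_points,
       AVG(assists) as avg_assists
FROM scores
GROUP BY game

Result:
  Football: 1 records, 12 total points, 5.00 avg assists
  Hockey: 2 records, 23 total points, 11.00 avg assists
  Rugby: 1 records, 38 total points, 12.00 avg assists
  Soccer: 3 records, 66 total points, 7.67 avg assists
  Tennis: 2 records, 25 total points, 12.00 avg assists
  Volleyball: 2 records, 49 total points, 11.00 avg assists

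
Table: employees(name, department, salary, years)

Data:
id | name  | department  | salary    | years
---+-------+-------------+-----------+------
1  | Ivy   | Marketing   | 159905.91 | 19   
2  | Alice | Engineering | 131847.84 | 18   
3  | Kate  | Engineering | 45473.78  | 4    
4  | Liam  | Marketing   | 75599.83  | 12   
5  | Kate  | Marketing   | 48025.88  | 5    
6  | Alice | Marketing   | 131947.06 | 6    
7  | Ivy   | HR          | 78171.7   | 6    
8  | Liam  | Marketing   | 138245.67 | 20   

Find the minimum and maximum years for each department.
SELECT department, MIN(years), MAX(years)
FROM employees
GROUP BY department

Result:
  Engineering: min=4, max=18
  HR: min=6, max=6
  Marketing: min=5, max=20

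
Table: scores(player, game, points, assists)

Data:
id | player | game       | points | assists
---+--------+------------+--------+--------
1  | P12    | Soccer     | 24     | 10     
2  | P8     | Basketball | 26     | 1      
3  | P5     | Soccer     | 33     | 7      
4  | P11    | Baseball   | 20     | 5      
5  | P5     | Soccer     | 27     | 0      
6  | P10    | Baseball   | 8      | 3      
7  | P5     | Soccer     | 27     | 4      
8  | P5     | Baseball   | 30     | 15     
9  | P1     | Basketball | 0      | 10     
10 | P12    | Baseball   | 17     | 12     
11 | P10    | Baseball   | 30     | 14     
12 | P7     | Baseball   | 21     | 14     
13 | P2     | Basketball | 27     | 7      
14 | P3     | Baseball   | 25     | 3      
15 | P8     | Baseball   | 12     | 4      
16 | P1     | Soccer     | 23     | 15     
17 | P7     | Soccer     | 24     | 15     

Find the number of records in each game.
SELECT game, COUNT(*) as count
FROM scores
GROUP BY game

Result:
  Baseball: 8
  Basketball: 3
  Soccer: 6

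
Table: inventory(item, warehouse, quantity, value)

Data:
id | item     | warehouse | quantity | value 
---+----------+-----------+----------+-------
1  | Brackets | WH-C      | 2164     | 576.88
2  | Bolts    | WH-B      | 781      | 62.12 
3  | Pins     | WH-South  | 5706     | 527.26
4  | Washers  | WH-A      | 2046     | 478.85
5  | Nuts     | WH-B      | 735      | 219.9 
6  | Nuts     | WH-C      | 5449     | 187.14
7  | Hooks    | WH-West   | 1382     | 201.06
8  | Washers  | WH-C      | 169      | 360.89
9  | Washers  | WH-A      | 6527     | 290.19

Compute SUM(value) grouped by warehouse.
SELECT warehouse, SUM(value) as result
FROM inventory
GROUP BY warehouse

Result:
  WH-A: 769.04
  WH-B: 282.02
  WH-C: 1124.91
  WH-South: 527.26
  WH-West: 201.06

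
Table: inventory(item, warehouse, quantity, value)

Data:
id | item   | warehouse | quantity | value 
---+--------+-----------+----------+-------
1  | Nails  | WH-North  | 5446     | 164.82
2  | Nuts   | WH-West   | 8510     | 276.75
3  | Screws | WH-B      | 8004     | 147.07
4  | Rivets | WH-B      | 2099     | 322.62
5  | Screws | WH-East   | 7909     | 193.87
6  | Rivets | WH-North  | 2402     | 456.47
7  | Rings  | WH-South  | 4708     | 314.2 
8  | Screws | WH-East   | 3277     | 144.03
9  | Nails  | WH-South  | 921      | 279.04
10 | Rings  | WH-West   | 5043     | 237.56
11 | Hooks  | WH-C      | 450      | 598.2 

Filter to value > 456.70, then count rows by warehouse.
SELECT warehouse, COUNT(*)
FROM inventory
WHERE value > 456.70
GROUP BY warehouse

Note: WHERE filters rows before grouping.

Result:
  WH-C: 1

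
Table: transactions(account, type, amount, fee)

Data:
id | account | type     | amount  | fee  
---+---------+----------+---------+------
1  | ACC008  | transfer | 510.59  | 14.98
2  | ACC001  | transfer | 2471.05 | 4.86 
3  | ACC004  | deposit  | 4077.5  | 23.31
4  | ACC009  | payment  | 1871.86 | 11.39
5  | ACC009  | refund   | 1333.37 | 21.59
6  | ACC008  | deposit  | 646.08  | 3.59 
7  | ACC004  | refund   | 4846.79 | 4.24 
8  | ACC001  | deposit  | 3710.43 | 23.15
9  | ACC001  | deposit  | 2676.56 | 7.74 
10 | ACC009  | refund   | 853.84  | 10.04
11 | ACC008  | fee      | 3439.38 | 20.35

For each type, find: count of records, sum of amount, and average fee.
SELECT type,
       COUNT(*) as cnt,
       SUM(amount) as total_amount,
       AVG(fee) as avg_fee
FROM transactions
GROUP BY type

Result:
  deposit: 4 records, 11110.57 total amount, 14.45 avg fee
  fee: 1 records, 3439.38 total amount, 20.35 avg fee
  payment: 1 records, 1871.86 total amount, 11.39 avg fee
  refund: 3 records, 7034.00 total amount, 11.96 avg fee
  transfer: 2 records, 2981.64 total amount, 9.92 avg fee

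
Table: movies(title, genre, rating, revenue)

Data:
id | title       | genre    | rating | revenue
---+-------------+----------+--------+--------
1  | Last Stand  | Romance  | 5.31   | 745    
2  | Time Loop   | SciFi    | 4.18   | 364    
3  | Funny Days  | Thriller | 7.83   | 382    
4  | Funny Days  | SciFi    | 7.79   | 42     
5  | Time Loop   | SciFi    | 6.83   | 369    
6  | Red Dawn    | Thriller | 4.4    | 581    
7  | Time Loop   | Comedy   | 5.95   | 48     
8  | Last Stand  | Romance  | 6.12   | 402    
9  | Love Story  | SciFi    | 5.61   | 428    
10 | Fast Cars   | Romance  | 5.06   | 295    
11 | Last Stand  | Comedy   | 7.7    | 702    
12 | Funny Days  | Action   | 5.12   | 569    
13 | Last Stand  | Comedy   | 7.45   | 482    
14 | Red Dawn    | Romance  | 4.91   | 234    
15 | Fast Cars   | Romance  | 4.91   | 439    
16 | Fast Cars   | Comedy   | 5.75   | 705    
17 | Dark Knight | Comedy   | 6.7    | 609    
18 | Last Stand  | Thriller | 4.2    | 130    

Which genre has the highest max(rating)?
SELECT genre, MAX(rating) as val
FROM movies
GROUP BY genre
ORDER BY val DESC
LIMIT 1

Result: Thriller with max(rating) = 7.83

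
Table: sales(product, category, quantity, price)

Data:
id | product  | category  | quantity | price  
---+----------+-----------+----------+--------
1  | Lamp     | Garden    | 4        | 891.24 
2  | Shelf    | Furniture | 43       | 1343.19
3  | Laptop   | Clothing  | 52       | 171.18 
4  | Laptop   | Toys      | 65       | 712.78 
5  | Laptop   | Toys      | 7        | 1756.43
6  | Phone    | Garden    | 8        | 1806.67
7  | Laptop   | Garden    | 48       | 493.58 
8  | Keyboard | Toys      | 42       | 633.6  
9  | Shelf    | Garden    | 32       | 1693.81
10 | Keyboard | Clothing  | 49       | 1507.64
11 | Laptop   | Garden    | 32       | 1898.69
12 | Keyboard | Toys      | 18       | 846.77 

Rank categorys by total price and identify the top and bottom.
SELECT category, SUM(price)
FROM sales
GROUP BY category
ORDER BY SUM(price)

All groups:
  Furniture: 1343.19
  Clothing: 1678.82
  Toys: 3949.58
  Garden: 6783.99

Highest: Garden (6783.99)
Lowest: Furniture (1343.19)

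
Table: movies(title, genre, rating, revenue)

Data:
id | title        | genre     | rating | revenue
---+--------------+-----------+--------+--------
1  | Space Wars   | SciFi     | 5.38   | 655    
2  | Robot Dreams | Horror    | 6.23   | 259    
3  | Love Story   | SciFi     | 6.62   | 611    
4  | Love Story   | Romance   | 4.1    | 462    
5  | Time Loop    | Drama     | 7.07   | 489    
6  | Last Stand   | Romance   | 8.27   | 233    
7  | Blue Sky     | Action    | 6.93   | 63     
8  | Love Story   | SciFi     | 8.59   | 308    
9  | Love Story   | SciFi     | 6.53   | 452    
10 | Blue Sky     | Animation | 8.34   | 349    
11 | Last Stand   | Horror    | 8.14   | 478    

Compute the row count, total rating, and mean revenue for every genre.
SELECT genre,
       COUNT(*) as cnt,
       SUM(rating) as total_rating,
       AVG(revenue) as avg_revenue
FROM movies
GROUP BY genre

Result:
  Action: 1 records, 6.93 total rating, 63.00 avg revenue
  Animation: 1 records, 8.34 total rating, 349.00 avg revenue
  Drama: 1 records, 7.07 total rating, 489.00 avg revenue
  Horror: 2 records, 14.37 total rating, 368.50 avg revenue
  Romance: 2 records, 12.37 total rating, 347.50 avg revenue
  SciFi: 4 records, 27.12 total rating, 506.50 avg revenue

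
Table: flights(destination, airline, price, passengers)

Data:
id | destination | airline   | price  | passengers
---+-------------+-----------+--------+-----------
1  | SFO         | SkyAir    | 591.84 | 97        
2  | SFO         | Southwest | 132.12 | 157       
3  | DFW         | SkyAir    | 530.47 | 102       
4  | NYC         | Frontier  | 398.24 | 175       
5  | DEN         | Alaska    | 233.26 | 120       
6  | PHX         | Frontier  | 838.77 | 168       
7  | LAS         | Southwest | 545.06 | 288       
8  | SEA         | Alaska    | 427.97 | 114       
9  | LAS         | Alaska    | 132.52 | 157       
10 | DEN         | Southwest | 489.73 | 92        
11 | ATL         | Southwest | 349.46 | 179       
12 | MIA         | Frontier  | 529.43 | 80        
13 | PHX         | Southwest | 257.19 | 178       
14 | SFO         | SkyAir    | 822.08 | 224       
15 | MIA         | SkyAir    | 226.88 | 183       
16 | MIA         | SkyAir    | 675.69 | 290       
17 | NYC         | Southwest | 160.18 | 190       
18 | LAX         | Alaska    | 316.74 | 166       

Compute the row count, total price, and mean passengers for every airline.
SELECT airline,
       COUNT(*) as cnt,
       SUM(price) as total_price,
       AVG(passengers) as avg_passengers
FROM flights
GROUP BY airline

Result:
  Alaska: 4 records, 1110.49 total price, 139.25 avg passengers
  Frontier: 3 records, 1766.44 total price, 141.00 avg passengers
  SkyAir: 5 records, 2846.96 total price, 179.20 avg passengers
  Southwest: 6 records, 1933.74 total price, 180.67 avg passengers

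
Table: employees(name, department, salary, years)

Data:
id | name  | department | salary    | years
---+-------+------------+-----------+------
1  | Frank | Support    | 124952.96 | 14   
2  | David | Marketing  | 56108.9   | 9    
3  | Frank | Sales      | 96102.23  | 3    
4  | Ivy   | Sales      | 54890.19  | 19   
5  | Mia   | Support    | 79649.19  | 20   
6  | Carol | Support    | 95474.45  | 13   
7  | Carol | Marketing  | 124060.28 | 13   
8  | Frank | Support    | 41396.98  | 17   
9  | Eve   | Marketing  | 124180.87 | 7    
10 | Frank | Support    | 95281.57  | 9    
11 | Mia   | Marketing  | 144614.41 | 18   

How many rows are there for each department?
SELECT department, COUNT(*) as count
FROM employees
GROUP BY department

Result:
  Marketing: 4
  Sales: 2
  Support: 5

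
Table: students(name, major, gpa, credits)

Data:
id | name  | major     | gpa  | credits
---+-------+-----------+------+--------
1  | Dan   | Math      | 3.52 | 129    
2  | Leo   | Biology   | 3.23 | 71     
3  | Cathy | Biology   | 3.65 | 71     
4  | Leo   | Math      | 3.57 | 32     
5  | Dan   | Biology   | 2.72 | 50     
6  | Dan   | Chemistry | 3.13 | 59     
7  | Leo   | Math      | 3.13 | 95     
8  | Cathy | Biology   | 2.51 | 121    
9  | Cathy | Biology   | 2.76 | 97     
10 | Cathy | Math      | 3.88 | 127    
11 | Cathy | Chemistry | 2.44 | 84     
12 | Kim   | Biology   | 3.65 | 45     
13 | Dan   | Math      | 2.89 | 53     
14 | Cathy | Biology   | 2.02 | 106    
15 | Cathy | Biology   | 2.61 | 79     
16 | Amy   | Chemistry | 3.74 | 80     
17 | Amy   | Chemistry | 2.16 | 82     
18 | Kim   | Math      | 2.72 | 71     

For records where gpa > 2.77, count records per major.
SELECT major, COUNT(*)
FROM students
WHERE gpa > 2.77
GROUP BY major

Note: WHERE filters rows before grouping.

Result:
  Biology: 3
  Chemistry: 2
  Math: 5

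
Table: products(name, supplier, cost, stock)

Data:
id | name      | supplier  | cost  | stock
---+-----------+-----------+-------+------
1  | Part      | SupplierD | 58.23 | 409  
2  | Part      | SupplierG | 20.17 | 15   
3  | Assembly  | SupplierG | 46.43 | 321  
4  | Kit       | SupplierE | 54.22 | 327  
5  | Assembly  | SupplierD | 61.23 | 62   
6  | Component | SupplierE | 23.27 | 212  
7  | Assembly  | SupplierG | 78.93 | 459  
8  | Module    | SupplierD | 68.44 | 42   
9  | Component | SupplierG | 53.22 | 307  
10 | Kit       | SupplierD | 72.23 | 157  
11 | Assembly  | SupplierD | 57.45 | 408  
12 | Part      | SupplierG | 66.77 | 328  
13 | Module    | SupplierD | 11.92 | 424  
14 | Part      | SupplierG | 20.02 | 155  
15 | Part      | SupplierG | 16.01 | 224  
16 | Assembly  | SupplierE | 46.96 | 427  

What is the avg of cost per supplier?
SELECT supplier, AVG(cost) as result
FROM products
GROUP BY supplier

Result:
  SupplierD: 54.92
  SupplierE: 41.48
  SupplierG: 43.08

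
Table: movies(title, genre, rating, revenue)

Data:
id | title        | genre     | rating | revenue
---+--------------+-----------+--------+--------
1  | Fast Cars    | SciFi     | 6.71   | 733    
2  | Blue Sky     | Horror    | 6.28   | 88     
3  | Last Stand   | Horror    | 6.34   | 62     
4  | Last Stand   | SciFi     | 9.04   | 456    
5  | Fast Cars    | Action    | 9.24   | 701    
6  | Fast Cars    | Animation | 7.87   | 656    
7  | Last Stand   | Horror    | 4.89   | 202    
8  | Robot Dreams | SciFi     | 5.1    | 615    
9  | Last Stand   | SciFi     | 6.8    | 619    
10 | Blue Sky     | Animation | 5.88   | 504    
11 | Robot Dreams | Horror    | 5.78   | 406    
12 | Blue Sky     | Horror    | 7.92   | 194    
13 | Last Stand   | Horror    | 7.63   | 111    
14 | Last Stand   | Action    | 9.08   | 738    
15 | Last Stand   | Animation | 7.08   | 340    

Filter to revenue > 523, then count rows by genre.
SELECT genre, COUNT(*)
FROM movies
WHERE revenue > 523
GROUP BY genre

Note: WHERE filters rows before grouping.

Result:
  Action: 2
  Animation: 1
  SciFi: 3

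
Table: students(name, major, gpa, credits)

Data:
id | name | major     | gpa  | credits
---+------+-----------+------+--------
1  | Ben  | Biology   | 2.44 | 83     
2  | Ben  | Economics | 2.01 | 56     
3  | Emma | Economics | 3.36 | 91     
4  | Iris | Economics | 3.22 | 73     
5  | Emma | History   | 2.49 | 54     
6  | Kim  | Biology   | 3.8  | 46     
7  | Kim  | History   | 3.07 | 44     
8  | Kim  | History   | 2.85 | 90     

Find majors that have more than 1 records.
SELECT major, COUNT(*) as cnt
FROM students
GROUP BY major
HAVING COUNT(*) > 1

Result:
  Biology: 2
  Economics: 3
  History: 3

Note: HAVING filters groups after aggregation, WHERE filters rows before.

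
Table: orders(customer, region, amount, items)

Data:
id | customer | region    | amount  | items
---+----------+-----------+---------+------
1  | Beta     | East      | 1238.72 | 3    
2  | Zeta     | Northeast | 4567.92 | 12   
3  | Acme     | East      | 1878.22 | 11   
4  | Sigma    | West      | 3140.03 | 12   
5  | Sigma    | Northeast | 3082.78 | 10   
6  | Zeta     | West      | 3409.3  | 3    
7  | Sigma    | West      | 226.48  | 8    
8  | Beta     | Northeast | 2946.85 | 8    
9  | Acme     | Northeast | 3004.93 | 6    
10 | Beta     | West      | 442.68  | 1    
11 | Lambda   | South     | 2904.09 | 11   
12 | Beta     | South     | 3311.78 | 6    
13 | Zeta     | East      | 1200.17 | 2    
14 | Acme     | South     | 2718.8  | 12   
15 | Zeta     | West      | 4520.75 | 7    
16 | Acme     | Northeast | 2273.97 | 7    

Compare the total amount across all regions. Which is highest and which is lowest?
SELECT region, SUM(amount)
FROM orders
GROUP BY region
ORDER BY SUM(amount)

All groups:
  East: 4317.11
  South: 8934.67
  West: 11739.24
  Northeast: 15876.45

Highest: Northeast (15876.45)
Lowest: East (4317.11)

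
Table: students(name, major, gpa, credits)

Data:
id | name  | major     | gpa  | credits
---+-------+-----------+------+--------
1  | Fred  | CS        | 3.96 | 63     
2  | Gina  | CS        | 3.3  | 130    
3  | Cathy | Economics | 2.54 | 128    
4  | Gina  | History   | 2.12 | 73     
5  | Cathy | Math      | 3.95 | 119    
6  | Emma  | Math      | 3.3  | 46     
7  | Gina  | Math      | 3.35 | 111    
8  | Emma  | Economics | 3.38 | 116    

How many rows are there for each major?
SELECT major, COUNT(*) as count
FROM students
GROUP BY major

Result:
  CS: 2
  Economics: 2
  History: 1
  Math: 3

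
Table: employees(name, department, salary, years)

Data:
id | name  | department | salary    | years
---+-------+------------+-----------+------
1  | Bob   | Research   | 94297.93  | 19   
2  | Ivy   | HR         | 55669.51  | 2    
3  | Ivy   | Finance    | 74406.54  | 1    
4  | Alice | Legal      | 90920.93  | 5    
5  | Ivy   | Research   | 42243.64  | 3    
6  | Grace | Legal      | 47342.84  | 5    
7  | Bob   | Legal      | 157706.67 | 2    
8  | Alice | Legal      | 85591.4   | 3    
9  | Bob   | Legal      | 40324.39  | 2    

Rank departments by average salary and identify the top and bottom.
SELECT department, AVG(salary)
FROM employees
GROUP BY department
ORDER BY AVG(salary)

All groups:
  HR: 55669.51
  Research: 68270.79
  Finance: 74406.54
  Legal: 84377.25

Highest: Legal (84377.25)
Lowest: HR (55669.51)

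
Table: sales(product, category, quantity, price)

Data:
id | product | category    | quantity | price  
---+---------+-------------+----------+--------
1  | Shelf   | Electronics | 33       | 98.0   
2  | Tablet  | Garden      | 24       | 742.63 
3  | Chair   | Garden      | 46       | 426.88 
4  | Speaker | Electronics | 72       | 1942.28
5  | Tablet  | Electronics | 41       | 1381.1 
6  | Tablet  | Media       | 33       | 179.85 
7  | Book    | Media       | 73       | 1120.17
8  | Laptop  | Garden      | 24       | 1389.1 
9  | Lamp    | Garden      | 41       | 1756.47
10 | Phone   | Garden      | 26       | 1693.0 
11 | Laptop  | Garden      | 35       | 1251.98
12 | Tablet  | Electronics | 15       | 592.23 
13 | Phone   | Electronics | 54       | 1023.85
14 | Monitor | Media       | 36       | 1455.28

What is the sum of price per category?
SELECT category, SUM(price) as result
FROM sales
GROUP BY category

Result:
  Electronics: 5037.46
  Garden: 7260.06
  Media: 2755.30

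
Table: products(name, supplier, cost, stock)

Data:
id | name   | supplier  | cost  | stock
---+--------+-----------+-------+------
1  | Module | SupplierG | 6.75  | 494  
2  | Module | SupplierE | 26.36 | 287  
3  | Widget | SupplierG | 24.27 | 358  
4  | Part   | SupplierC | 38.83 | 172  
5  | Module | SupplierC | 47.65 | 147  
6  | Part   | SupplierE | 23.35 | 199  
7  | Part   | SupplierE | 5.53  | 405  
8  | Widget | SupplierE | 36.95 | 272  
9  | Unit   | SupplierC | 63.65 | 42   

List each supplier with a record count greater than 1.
SELECT supplier, COUNT(*) as cnt
FROM products
GROUP BY supplier
HAVING COUNT(*) > 1

Result:
  SupplierC: 3
  SupplierE: 4
  SupplierG: 2

Note: HAVING filters groups after aggregation, WHERE filters rows before.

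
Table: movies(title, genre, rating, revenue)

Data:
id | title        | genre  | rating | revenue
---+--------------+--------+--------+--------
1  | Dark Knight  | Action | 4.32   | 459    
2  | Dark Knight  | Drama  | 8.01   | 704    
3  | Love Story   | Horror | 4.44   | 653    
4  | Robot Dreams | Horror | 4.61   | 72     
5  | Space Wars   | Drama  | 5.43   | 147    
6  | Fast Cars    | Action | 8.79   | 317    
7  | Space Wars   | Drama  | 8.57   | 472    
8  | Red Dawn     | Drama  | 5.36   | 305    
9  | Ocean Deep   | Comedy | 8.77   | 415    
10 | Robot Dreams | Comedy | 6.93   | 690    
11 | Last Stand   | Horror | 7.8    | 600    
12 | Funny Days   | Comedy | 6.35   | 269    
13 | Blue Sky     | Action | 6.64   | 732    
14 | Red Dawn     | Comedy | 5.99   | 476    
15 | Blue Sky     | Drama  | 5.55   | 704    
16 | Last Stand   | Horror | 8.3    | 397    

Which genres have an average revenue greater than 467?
SELECT genre, AVG(revenue)
FROM movies
GROUP BY genre
HAVING AVG(revenue) > 467

Result:
  Action: avg=502.67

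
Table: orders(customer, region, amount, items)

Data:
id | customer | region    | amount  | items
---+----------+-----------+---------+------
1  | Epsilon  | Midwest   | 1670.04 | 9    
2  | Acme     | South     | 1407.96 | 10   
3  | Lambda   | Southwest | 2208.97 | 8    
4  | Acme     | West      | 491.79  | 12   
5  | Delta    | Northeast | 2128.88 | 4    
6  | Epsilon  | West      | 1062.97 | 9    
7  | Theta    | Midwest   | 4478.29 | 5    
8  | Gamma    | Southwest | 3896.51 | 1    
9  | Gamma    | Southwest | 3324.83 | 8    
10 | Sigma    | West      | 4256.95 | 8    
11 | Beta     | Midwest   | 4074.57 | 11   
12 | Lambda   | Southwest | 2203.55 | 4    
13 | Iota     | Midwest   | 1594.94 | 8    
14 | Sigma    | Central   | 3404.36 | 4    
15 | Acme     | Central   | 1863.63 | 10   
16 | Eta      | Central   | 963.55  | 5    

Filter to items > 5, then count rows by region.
SELECT region, COUNT(*)
FROM orders
WHERE items > 5
GROUP BY region

Note: WHERE filters rows before grouping.

Result:
  Central: 1
  Midwest: 3
  South: 1
  Southwest: 2
  West: 3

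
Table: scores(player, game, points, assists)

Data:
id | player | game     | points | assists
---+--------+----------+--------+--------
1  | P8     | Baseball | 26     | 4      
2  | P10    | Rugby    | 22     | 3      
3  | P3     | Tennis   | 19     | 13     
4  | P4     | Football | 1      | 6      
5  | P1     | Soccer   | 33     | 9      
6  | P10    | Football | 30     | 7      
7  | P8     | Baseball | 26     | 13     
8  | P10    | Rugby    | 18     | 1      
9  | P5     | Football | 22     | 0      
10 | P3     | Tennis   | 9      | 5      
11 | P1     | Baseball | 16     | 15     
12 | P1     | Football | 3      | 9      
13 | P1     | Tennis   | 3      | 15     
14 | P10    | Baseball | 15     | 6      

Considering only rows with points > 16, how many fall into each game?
SELECT game, COUNT(*)
FROM scores
WHERE points > 16
GROUP BY game

Note: WHERE filters rows before grouping.

Result:
  Baseball: 2
  Football: 2
  Rugby: 2
  Soccer: 1
  Tennis: 1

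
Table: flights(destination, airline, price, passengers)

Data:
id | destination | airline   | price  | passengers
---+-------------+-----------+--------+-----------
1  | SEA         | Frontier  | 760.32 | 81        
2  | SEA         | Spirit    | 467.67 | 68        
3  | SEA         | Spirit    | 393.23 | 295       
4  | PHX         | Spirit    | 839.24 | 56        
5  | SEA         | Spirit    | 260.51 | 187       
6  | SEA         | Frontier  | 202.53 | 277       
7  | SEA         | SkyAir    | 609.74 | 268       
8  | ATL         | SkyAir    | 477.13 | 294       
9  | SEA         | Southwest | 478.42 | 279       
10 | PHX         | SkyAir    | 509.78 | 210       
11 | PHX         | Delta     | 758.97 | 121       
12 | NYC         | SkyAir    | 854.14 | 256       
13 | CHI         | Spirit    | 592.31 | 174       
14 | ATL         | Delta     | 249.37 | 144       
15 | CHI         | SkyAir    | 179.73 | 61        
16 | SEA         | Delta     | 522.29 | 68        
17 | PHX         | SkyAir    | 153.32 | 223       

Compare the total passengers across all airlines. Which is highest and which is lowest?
SELECT airline, SUM(passengers)
FROM flights
GROUP BY airline
ORDER BY SUM(passengers)

All groups:
  Southwest: 279
  Delta: 333
  Frontier: 358
  Spirit: 780
  SkyAir: 1312

Highest: SkyAir (1312)
Lowest: Southwest (279)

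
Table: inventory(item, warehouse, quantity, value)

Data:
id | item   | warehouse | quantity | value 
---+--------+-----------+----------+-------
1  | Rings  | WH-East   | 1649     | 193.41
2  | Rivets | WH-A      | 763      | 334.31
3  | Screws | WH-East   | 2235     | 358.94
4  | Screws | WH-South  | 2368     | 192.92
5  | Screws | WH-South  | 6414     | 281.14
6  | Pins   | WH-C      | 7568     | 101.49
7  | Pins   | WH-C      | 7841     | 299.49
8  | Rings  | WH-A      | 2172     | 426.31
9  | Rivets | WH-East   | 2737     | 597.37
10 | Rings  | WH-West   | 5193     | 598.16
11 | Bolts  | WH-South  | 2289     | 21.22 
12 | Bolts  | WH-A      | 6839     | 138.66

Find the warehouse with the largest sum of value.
SELECT warehouse, SUM(value) as val
FROM inventory
GROUP BY warehouse
ORDER BY val DESC
LIMIT 1

Result: WH-East with sum(value) = 1149.72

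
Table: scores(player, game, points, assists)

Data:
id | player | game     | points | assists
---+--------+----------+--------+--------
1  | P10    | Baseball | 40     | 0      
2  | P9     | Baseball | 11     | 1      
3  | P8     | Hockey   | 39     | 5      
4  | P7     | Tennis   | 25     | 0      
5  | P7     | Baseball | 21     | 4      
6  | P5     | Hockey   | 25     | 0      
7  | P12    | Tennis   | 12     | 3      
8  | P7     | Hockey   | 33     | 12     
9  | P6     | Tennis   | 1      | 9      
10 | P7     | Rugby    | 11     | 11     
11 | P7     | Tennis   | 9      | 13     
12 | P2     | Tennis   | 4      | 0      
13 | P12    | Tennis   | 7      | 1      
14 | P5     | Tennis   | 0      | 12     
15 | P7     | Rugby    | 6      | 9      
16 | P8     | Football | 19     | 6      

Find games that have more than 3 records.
SELECT game, COUNT(*) as cnt
FROM scores
GROUP BY game
HAVING COUNT(*) > 3

Result:
  Tennis: 7

Note: HAVING filters groups after aggregation, WHERE filters rows before.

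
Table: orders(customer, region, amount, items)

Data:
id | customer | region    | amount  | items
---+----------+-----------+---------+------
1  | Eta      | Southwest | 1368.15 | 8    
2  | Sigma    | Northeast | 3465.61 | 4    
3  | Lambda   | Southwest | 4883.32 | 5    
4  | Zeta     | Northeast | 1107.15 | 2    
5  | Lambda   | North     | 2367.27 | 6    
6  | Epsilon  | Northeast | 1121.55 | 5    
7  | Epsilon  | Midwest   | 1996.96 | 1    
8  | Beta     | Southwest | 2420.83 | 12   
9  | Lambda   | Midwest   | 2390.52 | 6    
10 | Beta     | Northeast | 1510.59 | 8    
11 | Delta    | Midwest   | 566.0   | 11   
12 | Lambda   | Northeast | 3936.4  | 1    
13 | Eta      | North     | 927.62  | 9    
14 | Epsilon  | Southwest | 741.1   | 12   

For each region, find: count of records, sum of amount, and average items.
SELECT region,
       COUNT(*) as cnt,
       SUM(amount) as total_amount,
       AVG(items) as avg_items
FROM orders
GROUP BY region

Result:
  Midwest: 3 records, 4953.48 total amount, 6.00 avg items
  North: 2 records, 3294.89 total amount, 7.50 avg items
  Northeast: 5 records, 11141.30 total amount, 4.00 avg items
  Southwest: 4 records, 9413.40 total amount, 9.25 avg items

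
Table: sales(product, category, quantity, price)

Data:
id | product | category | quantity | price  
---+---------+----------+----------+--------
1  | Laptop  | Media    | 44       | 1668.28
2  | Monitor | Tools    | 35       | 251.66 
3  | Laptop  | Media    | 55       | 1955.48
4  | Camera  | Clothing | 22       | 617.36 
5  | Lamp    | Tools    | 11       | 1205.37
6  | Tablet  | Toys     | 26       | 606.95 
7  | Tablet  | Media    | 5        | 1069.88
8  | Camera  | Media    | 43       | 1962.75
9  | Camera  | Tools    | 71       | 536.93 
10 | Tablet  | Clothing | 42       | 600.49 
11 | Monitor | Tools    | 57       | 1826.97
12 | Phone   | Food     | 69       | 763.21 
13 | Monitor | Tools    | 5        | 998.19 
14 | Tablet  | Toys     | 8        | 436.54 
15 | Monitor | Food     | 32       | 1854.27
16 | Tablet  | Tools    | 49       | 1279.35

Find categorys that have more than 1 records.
SELECT category, COUNT(*) as cnt
FROM sales
GROUP BY category
HAVING COUNT(*) > 1

Result:
  Clothing: 2
  Food: 2
  Media: 4
  Tools: 6
  Toys: 2

Note: HAVING filters groups after aggregation, WHERE filters rows before.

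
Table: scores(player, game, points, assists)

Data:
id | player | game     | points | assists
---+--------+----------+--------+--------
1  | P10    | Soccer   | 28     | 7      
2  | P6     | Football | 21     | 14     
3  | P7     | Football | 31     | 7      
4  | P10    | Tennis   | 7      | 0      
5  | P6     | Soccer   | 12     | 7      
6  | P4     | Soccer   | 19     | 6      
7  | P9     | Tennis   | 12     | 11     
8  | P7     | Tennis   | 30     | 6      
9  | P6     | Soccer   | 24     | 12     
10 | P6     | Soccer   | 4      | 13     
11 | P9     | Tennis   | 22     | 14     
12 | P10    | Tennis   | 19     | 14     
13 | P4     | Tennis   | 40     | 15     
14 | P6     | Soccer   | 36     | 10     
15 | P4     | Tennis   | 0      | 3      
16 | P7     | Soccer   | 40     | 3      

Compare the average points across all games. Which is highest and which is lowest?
SELECT game, AVG(points)
FROM scores
GROUP BY game
ORDER BY AVG(points)

All groups:
  Tennis: 18.57
  Soccer: 23.29
  Football: 26.00

Highest: Football (26.00)
Lowest: Tennis (18.57)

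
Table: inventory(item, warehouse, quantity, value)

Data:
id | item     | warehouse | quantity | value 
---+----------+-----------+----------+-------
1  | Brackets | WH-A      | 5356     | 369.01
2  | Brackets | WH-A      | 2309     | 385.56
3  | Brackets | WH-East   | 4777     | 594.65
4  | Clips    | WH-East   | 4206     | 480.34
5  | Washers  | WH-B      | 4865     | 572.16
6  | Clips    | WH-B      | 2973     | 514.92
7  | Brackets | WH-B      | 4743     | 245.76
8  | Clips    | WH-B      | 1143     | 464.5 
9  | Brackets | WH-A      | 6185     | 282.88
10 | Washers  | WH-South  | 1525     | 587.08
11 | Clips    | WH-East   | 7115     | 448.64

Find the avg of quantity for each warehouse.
SELECT warehouse, AVG(quantity) as result
FROM inventory
GROUP BY warehouse

Result:
  WH-A: 4616.67
  WH-B: 3431.00
  WH-East: 5366.00
  WH-South: 1525.00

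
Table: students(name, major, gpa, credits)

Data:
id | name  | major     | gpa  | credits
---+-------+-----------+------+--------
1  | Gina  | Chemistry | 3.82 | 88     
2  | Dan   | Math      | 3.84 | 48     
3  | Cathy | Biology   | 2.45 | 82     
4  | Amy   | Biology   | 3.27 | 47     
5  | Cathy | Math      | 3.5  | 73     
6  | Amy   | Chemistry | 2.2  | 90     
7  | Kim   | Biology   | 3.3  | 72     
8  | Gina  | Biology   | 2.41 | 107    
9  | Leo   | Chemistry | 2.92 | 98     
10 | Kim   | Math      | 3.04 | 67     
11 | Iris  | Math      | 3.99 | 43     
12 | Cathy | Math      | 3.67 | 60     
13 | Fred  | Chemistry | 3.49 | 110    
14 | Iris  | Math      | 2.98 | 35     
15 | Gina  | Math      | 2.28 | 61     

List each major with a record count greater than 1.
SELECT major, COUNT(*) as cnt
FROM students
GROUP BY major
HAVING COUNT(*) > 1

Result:
  Biology: 4
  Chemistry: 4
  Math: 7

Note: HAVING filters groups after aggregation, WHERE filters rows before.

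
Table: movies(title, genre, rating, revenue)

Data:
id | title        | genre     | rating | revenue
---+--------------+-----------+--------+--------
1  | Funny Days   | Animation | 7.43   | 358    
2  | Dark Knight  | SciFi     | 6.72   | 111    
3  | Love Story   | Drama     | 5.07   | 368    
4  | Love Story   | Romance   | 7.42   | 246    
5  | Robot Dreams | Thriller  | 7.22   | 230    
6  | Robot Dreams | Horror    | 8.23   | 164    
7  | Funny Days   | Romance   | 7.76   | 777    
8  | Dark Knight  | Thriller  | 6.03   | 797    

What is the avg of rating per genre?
SELECT genre, AVG(rating) as result
FROM movies
GROUP BY genre

Result:
  Animation: 7.43
  Drama: 5.07
  Horror: 8.23
  Romance: 7.59
  SciFi: 6.72
  Thriller: 6.63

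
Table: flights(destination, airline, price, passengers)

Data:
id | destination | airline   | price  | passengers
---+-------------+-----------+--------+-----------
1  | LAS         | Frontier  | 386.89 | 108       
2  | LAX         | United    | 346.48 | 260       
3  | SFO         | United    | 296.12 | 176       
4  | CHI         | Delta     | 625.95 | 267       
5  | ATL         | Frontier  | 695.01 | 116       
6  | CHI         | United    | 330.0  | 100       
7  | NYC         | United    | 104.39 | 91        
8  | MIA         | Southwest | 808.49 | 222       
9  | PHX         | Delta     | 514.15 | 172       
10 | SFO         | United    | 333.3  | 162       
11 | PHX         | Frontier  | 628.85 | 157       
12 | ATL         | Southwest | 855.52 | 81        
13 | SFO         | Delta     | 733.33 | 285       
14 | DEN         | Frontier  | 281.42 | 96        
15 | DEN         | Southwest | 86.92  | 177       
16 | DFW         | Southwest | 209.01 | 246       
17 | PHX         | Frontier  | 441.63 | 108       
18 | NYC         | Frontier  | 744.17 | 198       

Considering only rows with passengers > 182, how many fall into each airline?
SELECT airline, COUNT(*)
FROM flights
WHERE passengers > 182
GROUP BY airline

Note: WHERE filters rows before grouping.

Result:
  Delta: 2
  Frontier: 1
  Southwest: 2
  United: 1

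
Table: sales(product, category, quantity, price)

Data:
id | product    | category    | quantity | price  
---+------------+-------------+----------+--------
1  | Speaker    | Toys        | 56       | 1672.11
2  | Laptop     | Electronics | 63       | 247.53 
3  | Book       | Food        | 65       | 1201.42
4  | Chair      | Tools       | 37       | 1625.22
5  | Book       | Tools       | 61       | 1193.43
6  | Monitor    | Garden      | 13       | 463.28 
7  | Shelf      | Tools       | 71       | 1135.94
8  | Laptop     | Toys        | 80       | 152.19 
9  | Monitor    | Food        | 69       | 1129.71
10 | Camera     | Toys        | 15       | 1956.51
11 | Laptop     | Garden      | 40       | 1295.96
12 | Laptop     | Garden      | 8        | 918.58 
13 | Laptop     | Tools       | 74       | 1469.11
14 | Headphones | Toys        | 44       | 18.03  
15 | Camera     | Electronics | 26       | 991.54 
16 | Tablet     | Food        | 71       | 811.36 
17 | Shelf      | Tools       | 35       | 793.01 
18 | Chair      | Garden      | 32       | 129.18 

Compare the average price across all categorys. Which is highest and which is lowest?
SELECT category, AVG(price)
FROM sales
GROUP BY category
ORDER BY AVG(price)

All groups:
  Electronics: 619.54
  Garden: 701.75
  Toys: 949.71
  Food: 1047.50
  Tools: 1243.34

Highest: Tools (1243.34)
Lowest: Electronics (619.54)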